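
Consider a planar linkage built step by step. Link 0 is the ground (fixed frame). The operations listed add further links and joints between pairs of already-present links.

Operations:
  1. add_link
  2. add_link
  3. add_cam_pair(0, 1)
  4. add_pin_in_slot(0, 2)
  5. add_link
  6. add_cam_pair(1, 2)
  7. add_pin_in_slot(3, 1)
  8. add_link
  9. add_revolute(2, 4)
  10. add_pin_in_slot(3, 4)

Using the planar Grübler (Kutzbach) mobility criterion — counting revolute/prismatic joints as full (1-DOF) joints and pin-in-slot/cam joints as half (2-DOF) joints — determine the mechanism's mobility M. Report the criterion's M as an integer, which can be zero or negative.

M = 5

(L,J1,J2)=(1,0,0); link0 fixed
link1: (2,0,0)
link2: (3,0,0)
C 0-1 [J2]: (3,0,1)
PS 0-2 [J2]: (3,0,2)
link3: (4,0,2)
C 1-2 [J2]: (4,0,3)
PS 3-1 [J2]: (4,0,4)
link4: (5,0,4)
R 2-4 [J1]: (5,1,4)
PS 3-4 [J2]: (5,1,5)
Grübler: 3·4 − 2·1 − 5 = 5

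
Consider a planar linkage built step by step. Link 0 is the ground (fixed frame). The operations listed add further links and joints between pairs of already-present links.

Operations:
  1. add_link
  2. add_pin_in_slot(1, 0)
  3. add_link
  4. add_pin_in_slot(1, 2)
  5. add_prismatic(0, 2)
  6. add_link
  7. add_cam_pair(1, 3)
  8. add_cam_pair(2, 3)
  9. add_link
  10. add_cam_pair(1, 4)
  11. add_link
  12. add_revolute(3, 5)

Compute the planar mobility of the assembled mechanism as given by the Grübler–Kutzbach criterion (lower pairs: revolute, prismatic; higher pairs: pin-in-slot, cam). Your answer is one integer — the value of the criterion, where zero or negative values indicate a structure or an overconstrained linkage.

M = 6

ground; <1,0,0>
#1 <2,0,0>
PS:1↔0 J2 <2,0,1>
#2 <3,0,1>
PS:1↔2 J2 <3,0,2>
P:0↔2 J1 <3,1,2>
#3 <4,1,2>
C:1↔3 J2 <4,1,3>
C:2↔3 J2 <4,1,4>
#4 <5,1,4>
C:1↔4 J2 <5,1,5>
#5 <6,1,5>
R:3↔5 J1 <6,2,5>
3×5 − 2×2 − 1×5 = 6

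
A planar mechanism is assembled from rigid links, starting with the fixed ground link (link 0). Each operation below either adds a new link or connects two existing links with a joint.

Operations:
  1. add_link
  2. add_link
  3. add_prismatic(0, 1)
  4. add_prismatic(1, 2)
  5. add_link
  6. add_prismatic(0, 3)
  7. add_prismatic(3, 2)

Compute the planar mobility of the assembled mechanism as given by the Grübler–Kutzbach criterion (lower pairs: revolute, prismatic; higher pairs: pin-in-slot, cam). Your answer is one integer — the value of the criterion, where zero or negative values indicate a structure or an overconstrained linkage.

ground; <1,0,0>
#1 <2,0,0>
#2 <3,0,0>
P:0↔1 J1 <3,1,0>
P:1↔2 J1 <3,2,0>
#3 <4,2,0>
P:0↔3 J1 <4,3,0>
P:3↔2 J1 <4,4,0>
3×3 − 2×4 − 1×0 = 1

M = 1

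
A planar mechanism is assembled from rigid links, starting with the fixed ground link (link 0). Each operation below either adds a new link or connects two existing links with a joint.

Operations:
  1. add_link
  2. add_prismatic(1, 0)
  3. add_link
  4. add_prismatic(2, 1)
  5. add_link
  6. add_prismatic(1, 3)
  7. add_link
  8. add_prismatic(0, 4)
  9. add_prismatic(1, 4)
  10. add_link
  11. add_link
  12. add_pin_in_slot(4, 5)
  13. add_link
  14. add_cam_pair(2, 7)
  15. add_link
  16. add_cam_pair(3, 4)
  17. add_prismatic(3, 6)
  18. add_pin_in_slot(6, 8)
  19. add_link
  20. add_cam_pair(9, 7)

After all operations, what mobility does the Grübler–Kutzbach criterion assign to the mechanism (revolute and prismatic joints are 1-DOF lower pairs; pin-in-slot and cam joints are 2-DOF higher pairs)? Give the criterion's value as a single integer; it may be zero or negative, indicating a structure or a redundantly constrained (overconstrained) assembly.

M = 10

(L,J1,J2)=(1,0,0); link0 fixed
link1: (2,0,0)
P 1-0 [J1]: (2,1,0)
link2: (3,1,0)
P 2-1 [J1]: (3,2,0)
link3: (4,2,0)
P 1-3 [J1]: (4,3,0)
link4: (5,3,0)
P 0-4 [J1]: (5,4,0)
P 1-4 [J1]: (5,5,0)
link5: (6,5,0)
link6: (7,5,0)
PS 4-5 [J2]: (7,5,1)
link7: (8,5,1)
C 2-7 [J2]: (8,5,2)
link8: (9,5,2)
C 3-4 [J2]: (9,5,3)
P 3-6 [J1]: (9,6,3)
PS 6-8 [J2]: (9,6,4)
link9: (10,6,4)
C 9-7 [J2]: (10,6,5)
Grübler: 3·9 − 2·6 − 5 = 10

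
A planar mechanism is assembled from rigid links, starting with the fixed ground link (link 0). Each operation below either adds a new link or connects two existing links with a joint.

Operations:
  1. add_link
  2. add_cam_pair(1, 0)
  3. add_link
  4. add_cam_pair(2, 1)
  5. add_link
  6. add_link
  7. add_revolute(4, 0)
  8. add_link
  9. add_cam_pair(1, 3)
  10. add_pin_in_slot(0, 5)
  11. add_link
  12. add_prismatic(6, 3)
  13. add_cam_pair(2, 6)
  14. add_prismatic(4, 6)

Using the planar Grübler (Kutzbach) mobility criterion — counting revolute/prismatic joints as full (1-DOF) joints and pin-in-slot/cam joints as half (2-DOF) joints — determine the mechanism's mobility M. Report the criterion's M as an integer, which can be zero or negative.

link 0 = ground. State L|J1|J2 = 1|0|0
+link1  2|0|0
C(1,0) f=2→J2  2|0|1
+link2  3|0|1
C(2,1) f=2→J2  3|0|2
+link3  4|0|2
+link4  5|0|2
R(4,0) f=1→J1  5|1|2
+link5  6|1|2
C(1,3) f=2→J2  6|1|3
PS(0,5) f=2→J2  6|1|4
+link6  7|1|4
P(6,3) f=1→J1  7|2|4
C(2,6) f=2→J2  7|2|5
P(4,6) f=1→J1  7|3|5
M = 3(7−1)−2·3−5 = 18−6−5 = 7

M = 7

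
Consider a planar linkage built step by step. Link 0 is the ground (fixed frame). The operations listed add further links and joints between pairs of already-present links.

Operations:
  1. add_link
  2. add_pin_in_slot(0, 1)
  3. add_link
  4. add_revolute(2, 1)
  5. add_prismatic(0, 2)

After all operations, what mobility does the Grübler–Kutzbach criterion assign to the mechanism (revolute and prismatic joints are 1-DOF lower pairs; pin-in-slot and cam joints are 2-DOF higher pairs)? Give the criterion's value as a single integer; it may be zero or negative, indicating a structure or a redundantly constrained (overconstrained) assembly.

M = 1

(L,J1,J2)=(1,0,0); link0 fixed
link1: (2,0,0)
PS 0-1 [J2]: (2,0,1)
link2: (3,0,1)
R 2-1 [J1]: (3,1,1)
P 0-2 [J1]: (3,2,1)
Grübler: 3·2 − 2·2 − 1 = 1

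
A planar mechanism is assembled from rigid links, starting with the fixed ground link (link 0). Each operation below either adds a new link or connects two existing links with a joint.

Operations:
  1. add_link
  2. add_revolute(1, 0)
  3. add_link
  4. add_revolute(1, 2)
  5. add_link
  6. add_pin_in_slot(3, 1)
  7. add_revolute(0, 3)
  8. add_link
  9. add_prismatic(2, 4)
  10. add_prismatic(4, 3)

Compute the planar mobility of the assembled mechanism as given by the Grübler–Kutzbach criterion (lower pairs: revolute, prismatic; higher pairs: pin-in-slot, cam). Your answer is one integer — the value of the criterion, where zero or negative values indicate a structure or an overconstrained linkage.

[1;0;0] (link 0 is ground)
L+ [2;0;0]
R(1,0)∈J1 [2;1;0]
L+ [3;1;0]
R(1,2)∈J1 [3;2;0]
L+ [4;2;0]
PS(3,1)∈J2 [4;2;1]
R(0,3)∈J1 [4;3;1]
L+ [5;3;1]
P(2,4)∈J1 [5;4;1]
P(4,3)∈J1 [5;5;1]
mobility = 12 − 10 − 1 = 1

M = 1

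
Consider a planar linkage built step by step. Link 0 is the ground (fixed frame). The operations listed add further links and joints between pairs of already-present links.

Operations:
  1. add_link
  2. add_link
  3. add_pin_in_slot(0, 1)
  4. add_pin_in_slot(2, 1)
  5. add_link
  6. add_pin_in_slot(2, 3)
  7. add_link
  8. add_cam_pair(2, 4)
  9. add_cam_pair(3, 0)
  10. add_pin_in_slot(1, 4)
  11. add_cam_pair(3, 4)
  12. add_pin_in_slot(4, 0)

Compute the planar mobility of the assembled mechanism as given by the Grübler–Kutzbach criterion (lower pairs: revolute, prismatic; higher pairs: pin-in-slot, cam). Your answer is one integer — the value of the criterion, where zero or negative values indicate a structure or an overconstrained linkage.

(L,J1,J2)=(1,0,0); link0 fixed
link1: (2,0,0)
link2: (3,0,0)
PS 0-1 [J2]: (3,0,1)
PS 2-1 [J2]: (3,0,2)
link3: (4,0,2)
PS 2-3 [J2]: (4,0,3)
link4: (5,0,3)
C 2-4 [J2]: (5,0,4)
C 3-0 [J2]: (5,0,5)
PS 1-4 [J2]: (5,0,6)
C 3-4 [J2]: (5,0,7)
PS 4-0 [J2]: (5,0,8)
Grübler: 3·4 − 2·0 − 8 = 4

M = 4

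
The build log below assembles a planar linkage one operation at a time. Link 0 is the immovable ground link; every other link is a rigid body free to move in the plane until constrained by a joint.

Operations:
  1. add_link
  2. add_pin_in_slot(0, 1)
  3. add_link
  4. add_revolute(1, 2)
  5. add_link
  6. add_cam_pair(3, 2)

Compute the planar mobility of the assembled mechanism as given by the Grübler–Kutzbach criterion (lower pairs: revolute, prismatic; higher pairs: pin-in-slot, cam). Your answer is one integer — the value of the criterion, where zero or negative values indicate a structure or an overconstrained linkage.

link 0 = ground. State L|J1|J2 = 1|0|0
+link1  2|0|0
PS(0,1) f=2→J2  2|0|1
+link2  3|0|1
R(1,2) f=1→J1  3|1|1
+link3  4|1|1
C(3,2) f=2→J2  4|1|2
M = 3(4−1)−2·1−2 = 9−2−2 = 5

M = 5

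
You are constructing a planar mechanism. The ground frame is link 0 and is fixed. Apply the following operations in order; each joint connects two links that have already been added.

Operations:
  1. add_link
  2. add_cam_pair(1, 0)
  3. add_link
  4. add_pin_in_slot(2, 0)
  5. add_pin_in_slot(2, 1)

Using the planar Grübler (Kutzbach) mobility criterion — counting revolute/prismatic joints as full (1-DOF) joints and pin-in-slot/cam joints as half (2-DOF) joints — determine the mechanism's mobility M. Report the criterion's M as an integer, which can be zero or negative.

link 0 = ground. State L|J1|J2 = 1|0|0
+link1  2|0|0
C(1,0) f=2→J2  2|0|1
+link2  3|0|1
PS(2,0) f=2→J2  3|0|2
PS(2,1) f=2→J2  3|0|3
M = 3(3−1)−2·0−3 = 6−0−3 = 3

M = 3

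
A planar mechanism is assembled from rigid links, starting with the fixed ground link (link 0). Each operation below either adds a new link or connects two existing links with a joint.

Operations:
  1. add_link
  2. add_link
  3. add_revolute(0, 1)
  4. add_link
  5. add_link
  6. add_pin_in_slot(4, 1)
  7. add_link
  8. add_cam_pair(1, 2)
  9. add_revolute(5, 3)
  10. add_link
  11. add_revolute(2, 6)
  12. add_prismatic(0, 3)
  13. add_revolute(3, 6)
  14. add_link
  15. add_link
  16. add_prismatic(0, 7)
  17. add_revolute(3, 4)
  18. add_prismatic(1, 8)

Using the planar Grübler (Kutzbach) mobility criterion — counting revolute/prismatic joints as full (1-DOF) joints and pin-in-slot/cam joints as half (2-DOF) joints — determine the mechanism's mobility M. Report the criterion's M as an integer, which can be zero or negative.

M = 6

[1;0;0] (link 0 is ground)
L+ [2;0;0]
L+ [3;0;0]
R(0,1)∈J1 [3;1;0]
L+ [4;1;0]
L+ [5;1;0]
PS(4,1)∈J2 [5;1;1]
L+ [6;1;1]
C(1,2)∈J2 [6;1;2]
R(5,3)∈J1 [6;2;2]
L+ [7;2;2]
R(2,6)∈J1 [7;3;2]
P(0,3)∈J1 [7;4;2]
R(3,6)∈J1 [7;5;2]
L+ [8;5;2]
L+ [9;5;2]
P(0,7)∈J1 [9;6;2]
R(3,4)∈J1 [9;7;2]
P(1,8)∈J1 [9;8;2]
mobility = 24 − 16 − 2 = 6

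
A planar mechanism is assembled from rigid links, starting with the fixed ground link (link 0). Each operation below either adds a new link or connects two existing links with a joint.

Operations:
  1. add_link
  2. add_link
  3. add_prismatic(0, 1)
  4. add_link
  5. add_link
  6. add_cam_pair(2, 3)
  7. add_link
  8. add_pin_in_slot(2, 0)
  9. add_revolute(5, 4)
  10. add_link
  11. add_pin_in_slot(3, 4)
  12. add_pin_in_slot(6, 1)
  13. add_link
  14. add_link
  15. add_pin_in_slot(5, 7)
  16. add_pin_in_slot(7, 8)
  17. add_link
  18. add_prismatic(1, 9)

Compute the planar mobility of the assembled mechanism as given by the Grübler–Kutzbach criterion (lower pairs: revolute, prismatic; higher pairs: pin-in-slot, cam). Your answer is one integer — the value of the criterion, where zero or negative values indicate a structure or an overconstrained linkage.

L=1 J1=0 J2=0
add link → L=2 J1=0 J2=0
add link → L=3 J1=0 J2=0
P@0,1 dof=1 J1 → L=3 J1=1 J2=0
add link → L=4 J1=1 J2=0
add link → L=5 J1=1 J2=0
C@2,3 dof=2 J2 → L=5 J1=1 J2=1
add link → L=6 J1=1 J2=1
PS@2,0 dof=2 J2 → L=6 J1=1 J2=2
R@5,4 dof=1 J1 → L=6 J1=2 J2=2
add link → L=7 J1=2 J2=2
PS@3,4 dof=2 J2 → L=7 J1=2 J2=3
PS@6,1 dof=2 J2 → L=7 J1=2 J2=4
add link → L=8 J1=2 J2=4
add link → L=9 J1=2 J2=4
PS@5,7 dof=2 J2 → L=9 J1=2 J2=5
PS@7,8 dof=2 J2 → L=9 J1=2 J2=6
add link → L=10 J1=2 J2=6
P@1,9 dof=1 J1 → L=10 J1=3 J2=6
M=3(L−1)−2J1−J2=3·9−2·3−6=15

M = 15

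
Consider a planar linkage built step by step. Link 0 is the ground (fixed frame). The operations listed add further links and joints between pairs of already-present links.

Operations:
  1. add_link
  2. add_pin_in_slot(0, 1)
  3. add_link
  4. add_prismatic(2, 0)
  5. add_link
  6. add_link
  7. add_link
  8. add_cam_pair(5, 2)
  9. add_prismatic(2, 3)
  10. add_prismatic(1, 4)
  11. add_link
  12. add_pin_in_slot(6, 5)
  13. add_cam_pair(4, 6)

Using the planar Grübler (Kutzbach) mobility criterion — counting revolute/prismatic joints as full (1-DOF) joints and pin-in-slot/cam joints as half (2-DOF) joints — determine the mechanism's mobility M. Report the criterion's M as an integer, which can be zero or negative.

link 0 = ground. State L|J1|J2 = 1|0|0
+link1  2|0|0
PS(0,1) f=2→J2  2|0|1
+link2  3|0|1
P(2,0) f=1→J1  3|1|1
+link3  4|1|1
+link4  5|1|1
+link5  6|1|1
C(5,2) f=2→J2  6|1|2
P(2,3) f=1→J1  6|2|2
P(1,4) f=1→J1  6|3|2
+link6  7|3|2
PS(6,5) f=2→J2  7|3|3
C(4,6) f=2→J2  7|3|4
M = 3(7−1)−2·3−4 = 18−6−4 = 8

M = 8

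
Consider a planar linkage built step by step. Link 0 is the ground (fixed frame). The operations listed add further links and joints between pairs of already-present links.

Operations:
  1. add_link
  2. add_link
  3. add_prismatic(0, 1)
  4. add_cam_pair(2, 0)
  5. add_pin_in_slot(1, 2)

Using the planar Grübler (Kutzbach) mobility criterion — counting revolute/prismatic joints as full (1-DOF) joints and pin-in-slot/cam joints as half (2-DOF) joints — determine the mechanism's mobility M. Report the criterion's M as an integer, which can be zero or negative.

M = 2

L=1 J1=0 J2=0
add link → L=2 J1=0 J2=0
add link → L=3 J1=0 J2=0
P@0,1 dof=1 J1 → L=3 J1=1 J2=0
C@2,0 dof=2 J2 → L=3 J1=1 J2=1
PS@1,2 dof=2 J2 → L=3 J1=1 J2=2
M=3(L−1)−2J1−J2=3·2−2·1−2=2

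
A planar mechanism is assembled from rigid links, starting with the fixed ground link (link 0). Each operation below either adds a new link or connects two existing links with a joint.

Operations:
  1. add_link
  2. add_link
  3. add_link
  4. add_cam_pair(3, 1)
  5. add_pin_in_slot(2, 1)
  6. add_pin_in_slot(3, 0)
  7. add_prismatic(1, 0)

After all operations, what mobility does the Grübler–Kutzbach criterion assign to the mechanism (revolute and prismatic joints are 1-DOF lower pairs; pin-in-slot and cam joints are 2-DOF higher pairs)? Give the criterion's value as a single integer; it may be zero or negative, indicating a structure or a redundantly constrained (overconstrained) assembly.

M = 4

ground; <1,0,0>
#1 <2,0,0>
#2 <3,0,0>
#3 <4,0,0>
C:3↔1 J2 <4,0,1>
PS:2↔1 J2 <4,0,2>
PS:3↔0 J2 <4,0,3>
P:1↔0 J1 <4,1,3>
3×3 − 2×1 − 1×3 = 4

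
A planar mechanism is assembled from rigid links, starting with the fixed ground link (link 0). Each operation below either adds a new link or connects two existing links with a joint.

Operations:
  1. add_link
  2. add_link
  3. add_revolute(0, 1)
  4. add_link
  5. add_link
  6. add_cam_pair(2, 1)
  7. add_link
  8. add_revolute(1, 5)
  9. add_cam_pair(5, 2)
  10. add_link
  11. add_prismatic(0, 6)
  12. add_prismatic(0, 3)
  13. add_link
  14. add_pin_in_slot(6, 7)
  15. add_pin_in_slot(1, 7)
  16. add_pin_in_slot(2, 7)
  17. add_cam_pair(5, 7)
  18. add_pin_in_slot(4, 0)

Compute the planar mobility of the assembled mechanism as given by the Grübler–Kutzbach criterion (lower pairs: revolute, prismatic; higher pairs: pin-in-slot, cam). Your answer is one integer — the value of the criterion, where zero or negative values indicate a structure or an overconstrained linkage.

M = 6

link 0 = ground. State L|J1|J2 = 1|0|0
+link1  2|0|0
+link2  3|0|0
R(0,1) f=1→J1  3|1|0
+link3  4|1|0
+link4  5|1|0
C(2,1) f=2→J2  5|1|1
+link5  6|1|1
R(1,5) f=1→J1  6|2|1
C(5,2) f=2→J2  6|2|2
+link6  7|2|2
P(0,6) f=1→J1  7|3|2
P(0,3) f=1→J1  7|4|2
+link7  8|4|2
PS(6,7) f=2→J2  8|4|3
PS(1,7) f=2→J2  8|4|4
PS(2,7) f=2→J2  8|4|5
C(5,7) f=2→J2  8|4|6
PS(4,0) f=2→J2  8|4|7
M = 3(8−1)−2·4−7 = 21−8−7 = 6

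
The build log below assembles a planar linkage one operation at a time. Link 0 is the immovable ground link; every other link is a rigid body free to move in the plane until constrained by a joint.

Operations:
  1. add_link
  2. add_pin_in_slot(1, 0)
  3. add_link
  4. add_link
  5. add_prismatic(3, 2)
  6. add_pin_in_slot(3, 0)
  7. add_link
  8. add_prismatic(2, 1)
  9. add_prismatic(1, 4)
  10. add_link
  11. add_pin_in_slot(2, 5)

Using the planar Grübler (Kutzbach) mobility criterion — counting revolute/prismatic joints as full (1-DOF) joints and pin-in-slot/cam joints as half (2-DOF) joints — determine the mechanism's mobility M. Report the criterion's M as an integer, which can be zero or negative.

M = 6

[1;0;0] (link 0 is ground)
L+ [2;0;0]
PS(1,0)∈J2 [2;0;1]
L+ [3;0;1]
L+ [4;0;1]
P(3,2)∈J1 [4;1;1]
PS(3,0)∈J2 [4;1;2]
L+ [5;1;2]
P(2,1)∈J1 [5;2;2]
P(1,4)∈J1 [5;3;2]
L+ [6;3;2]
PS(2,5)∈J2 [6;3;3]
mobility = 15 − 6 − 3 = 6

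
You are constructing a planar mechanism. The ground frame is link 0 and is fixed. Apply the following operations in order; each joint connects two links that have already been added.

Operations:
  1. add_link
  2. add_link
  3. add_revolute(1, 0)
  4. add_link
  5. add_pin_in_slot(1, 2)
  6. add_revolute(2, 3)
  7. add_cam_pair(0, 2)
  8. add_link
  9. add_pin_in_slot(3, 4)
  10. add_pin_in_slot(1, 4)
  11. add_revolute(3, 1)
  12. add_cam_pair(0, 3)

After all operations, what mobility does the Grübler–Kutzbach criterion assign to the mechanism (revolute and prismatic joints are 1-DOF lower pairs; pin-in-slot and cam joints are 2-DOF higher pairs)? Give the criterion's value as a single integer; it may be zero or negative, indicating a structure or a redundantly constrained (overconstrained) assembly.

link 0 = ground. State L|J1|J2 = 1|0|0
+link1  2|0|0
+link2  3|0|0
R(1,0) f=1→J1  3|1|0
+link3  4|1|0
PS(1,2) f=2→J2  4|1|1
R(2,3) f=1→J1  4|2|1
C(0,2) f=2→J2  4|2|2
+link4  5|2|2
PS(3,4) f=2→J2  5|2|3
PS(1,4) f=2→J2  5|2|4
R(3,1) f=1→J1  5|3|4
C(0,3) f=2→J2  5|3|5
M = 3(5−1)−2·3−5 = 12−6−5 = 1

M = 1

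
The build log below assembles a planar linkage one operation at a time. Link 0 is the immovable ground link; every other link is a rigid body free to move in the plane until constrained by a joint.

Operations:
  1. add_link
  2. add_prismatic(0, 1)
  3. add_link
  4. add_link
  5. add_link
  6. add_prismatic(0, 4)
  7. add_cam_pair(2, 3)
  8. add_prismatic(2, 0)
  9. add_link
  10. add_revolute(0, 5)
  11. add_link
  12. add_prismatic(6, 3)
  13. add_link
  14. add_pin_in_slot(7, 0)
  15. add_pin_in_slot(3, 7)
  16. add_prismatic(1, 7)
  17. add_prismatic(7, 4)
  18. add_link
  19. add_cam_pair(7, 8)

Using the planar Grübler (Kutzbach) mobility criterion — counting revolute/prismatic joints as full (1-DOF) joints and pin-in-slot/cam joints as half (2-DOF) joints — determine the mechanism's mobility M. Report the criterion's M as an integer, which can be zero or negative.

M = 6

link 0 = ground. State L|J1|J2 = 1|0|0
+link1  2|0|0
P(0,1) f=1→J1  2|1|0
+link2  3|1|0
+link3  4|1|0
+link4  5|1|0
P(0,4) f=1→J1  5|2|0
C(2,3) f=2→J2  5|2|1
P(2,0) f=1→J1  5|3|1
+link5  6|3|1
R(0,5) f=1→J1  6|4|1
+link6  7|4|1
P(6,3) f=1→J1  7|5|1
+link7  8|5|1
PS(7,0) f=2→J2  8|5|2
PS(3,7) f=2→J2  8|5|3
P(1,7) f=1→J1  8|6|3
P(7,4) f=1→J1  8|7|3
+link8  9|7|3
C(7,8) f=2→J2  9|7|4
M = 3(9−1)−2·7−4 = 24−14−4 = 6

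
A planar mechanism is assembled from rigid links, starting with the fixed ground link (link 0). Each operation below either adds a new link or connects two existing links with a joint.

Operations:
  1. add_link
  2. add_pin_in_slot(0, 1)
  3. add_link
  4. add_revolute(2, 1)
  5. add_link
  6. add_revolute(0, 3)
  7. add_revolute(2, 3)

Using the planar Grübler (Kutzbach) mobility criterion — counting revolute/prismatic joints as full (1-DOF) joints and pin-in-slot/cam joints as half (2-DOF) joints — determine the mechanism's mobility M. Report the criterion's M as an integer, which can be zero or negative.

M = 2

[1;0;0] (link 0 is ground)
L+ [2;0;0]
PS(0,1)∈J2 [2;0;1]
L+ [3;0;1]
R(2,1)∈J1 [3;1;1]
L+ [4;1;1]
R(0,3)∈J1 [4;2;1]
R(2,3)∈J1 [4;3;1]
mobility = 9 − 6 − 1 = 2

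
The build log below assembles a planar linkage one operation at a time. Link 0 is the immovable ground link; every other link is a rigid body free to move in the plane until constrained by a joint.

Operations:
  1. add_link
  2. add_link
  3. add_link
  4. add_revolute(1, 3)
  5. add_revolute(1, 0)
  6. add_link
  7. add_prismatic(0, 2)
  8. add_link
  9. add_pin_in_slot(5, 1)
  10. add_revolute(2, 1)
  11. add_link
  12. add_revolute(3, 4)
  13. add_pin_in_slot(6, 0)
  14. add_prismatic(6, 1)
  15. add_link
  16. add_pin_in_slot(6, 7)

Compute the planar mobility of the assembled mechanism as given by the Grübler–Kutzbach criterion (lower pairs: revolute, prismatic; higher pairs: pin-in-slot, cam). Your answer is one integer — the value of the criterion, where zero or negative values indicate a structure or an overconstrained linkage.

M = 6

(L,J1,J2)=(1,0,0); link0 fixed
link1: (2,0,0)
link2: (3,0,0)
link3: (4,0,0)
R 1-3 [J1]: (4,1,0)
R 1-0 [J1]: (4,2,0)
link4: (5,2,0)
P 0-2 [J1]: (5,3,0)
link5: (6,3,0)
PS 5-1 [J2]: (6,3,1)
R 2-1 [J1]: (6,4,1)
link6: (7,4,1)
R 3-4 [J1]: (7,5,1)
PS 6-0 [J2]: (7,5,2)
P 6-1 [J1]: (7,6,2)
link7: (8,6,2)
PS 6-7 [J2]: (8,6,3)
Grübler: 3·7 − 2·6 − 3 = 6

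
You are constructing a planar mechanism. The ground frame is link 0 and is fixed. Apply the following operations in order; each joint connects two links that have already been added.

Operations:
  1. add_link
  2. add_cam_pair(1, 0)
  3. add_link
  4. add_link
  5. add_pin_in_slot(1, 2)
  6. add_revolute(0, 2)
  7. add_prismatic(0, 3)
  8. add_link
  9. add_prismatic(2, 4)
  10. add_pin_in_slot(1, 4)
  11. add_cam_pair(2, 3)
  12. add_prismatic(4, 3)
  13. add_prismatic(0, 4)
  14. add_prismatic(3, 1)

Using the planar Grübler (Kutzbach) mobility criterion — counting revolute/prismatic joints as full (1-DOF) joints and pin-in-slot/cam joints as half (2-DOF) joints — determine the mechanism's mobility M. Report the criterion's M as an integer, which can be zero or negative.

(L,J1,J2)=(1,0,0); link0 fixed
link1: (2,0,0)
C 1-0 [J2]: (2,0,1)
link2: (3,0,1)
link3: (4,0,1)
PS 1-2 [J2]: (4,0,2)
R 0-2 [J1]: (4,1,2)
P 0-3 [J1]: (4,2,2)
link4: (5,2,2)
P 2-4 [J1]: (5,3,2)
PS 1-4 [J2]: (5,3,3)
C 2-3 [J2]: (5,3,4)
P 4-3 [J1]: (5,4,4)
P 0-4 [J1]: (5,5,4)
P 3-1 [J1]: (5,6,4)
Grübler: 3·4 − 2·6 − 4 = -4

M = -4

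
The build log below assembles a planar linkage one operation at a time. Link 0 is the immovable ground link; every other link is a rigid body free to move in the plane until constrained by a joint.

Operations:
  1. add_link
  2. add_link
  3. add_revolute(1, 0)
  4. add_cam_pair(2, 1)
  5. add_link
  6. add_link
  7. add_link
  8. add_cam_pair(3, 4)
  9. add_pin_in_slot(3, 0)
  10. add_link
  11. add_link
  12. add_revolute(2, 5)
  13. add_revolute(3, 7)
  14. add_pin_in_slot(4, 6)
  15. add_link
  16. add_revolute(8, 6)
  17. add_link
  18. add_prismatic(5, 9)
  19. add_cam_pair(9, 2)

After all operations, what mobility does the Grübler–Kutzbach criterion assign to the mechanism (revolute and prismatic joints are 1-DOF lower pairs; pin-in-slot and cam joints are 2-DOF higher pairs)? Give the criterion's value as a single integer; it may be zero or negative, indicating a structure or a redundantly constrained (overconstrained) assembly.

M = 12

[1;0;0] (link 0 is ground)
L+ [2;0;0]
L+ [3;0;0]
R(1,0)∈J1 [3;1;0]
C(2,1)∈J2 [3;1;1]
L+ [4;1;1]
L+ [5;1;1]
L+ [6;1;1]
C(3,4)∈J2 [6;1;2]
PS(3,0)∈J2 [6;1;3]
L+ [7;1;3]
L+ [8;1;3]
R(2,5)∈J1 [8;2;3]
R(3,7)∈J1 [8;3;3]
PS(4,6)∈J2 [8;3;4]
L+ [9;3;4]
R(8,6)∈J1 [9;4;4]
L+ [10;4;4]
P(5,9)∈J1 [10;5;4]
C(9,2)∈J2 [10;5;5]
mobility = 27 − 10 − 5 = 12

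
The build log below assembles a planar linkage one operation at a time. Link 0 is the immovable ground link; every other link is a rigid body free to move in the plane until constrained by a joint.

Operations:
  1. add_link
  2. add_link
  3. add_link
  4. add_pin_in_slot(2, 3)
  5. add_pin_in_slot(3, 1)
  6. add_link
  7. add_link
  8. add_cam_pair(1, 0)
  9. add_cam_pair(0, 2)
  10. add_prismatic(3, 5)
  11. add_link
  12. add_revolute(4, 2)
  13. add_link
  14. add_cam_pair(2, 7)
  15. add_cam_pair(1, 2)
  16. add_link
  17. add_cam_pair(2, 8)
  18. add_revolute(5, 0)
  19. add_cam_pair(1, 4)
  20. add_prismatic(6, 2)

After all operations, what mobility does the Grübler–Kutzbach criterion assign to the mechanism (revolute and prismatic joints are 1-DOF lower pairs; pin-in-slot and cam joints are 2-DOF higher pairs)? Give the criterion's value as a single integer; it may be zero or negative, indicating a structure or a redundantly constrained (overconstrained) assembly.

ground; <1,0,0>
#1 <2,0,0>
#2 <3,0,0>
#3 <4,0,0>
PS:2↔3 J2 <4,0,1>
PS:3↔1 J2 <4,0,2>
#4 <5,0,2>
#5 <6,0,2>
C:1↔0 J2 <6,0,3>
C:0↔2 J2 <6,0,4>
P:3↔5 J1 <6,1,4>
#6 <7,1,4>
R:4↔2 J1 <7,2,4>
#7 <8,2,4>
C:2↔7 J2 <8,2,5>
C:1↔2 J2 <8,2,6>
#8 <9,2,6>
C:2↔8 J2 <9,2,7>
R:5↔0 J1 <9,3,7>
C:1↔4 J2 <9,3,8>
P:6↔2 J1 <9,4,8>
3×8 − 2×4 − 1×8 = 8

M = 8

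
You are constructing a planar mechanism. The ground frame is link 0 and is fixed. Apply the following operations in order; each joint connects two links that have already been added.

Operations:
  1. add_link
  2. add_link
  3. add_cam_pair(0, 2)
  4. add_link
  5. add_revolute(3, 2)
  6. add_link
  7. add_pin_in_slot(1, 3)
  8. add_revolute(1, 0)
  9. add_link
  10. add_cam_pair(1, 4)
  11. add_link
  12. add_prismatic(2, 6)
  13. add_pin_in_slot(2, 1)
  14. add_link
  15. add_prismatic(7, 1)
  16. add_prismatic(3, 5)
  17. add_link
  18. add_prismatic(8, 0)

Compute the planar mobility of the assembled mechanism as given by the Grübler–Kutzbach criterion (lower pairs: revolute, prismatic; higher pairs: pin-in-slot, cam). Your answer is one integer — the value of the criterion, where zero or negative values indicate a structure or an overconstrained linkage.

link 0 = ground. State L|J1|J2 = 1|0|0
+link1  2|0|0
+link2  3|0|0
C(0,2) f=2→J2  3|0|1
+link3  4|0|1
R(3,2) f=1→J1  4|1|1
+link4  5|1|1
PS(1,3) f=2→J2  5|1|2
R(1,0) f=1→J1  5|2|2
+link5  6|2|2
C(1,4) f=2→J2  6|2|3
+link6  7|2|3
P(2,6) f=1→J1  7|3|3
PS(2,1) f=2→J2  7|3|4
+link7  8|3|4
P(7,1) f=1→J1  8|4|4
P(3,5) f=1→J1  8|5|4
+link8  9|5|4
P(8,0) f=1→J1  9|6|4
M = 3(9−1)−2·6−4 = 24−12−4 = 8

M = 8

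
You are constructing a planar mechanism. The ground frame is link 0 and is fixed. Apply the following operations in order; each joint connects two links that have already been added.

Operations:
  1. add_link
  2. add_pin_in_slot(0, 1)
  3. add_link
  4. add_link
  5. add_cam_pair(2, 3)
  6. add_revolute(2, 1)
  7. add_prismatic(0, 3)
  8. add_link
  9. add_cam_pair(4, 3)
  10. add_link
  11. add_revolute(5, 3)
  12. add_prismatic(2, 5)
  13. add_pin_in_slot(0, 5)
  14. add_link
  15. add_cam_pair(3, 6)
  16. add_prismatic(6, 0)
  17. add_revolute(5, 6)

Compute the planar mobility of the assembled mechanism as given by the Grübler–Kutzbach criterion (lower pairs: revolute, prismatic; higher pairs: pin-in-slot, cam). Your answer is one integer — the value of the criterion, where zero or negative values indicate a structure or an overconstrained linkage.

M = 1

ground; <1,0,0>
#1 <2,0,0>
PS:0↔1 J2 <2,0,1>
#2 <3,0,1>
#3 <4,0,1>
C:2↔3 J2 <4,0,2>
R:2↔1 J1 <4,1,2>
P:0↔3 J1 <4,2,2>
#4 <5,2,2>
C:4↔3 J2 <5,2,3>
#5 <6,2,3>
R:5↔3 J1 <6,3,3>
P:2↔5 J1 <6,4,3>
PS:0↔5 J2 <6,4,4>
#6 <7,4,4>
C:3↔6 J2 <7,4,5>
P:6↔0 J1 <7,5,5>
R:5↔6 J1 <7,6,5>
3×6 − 2×6 − 1×5 = 1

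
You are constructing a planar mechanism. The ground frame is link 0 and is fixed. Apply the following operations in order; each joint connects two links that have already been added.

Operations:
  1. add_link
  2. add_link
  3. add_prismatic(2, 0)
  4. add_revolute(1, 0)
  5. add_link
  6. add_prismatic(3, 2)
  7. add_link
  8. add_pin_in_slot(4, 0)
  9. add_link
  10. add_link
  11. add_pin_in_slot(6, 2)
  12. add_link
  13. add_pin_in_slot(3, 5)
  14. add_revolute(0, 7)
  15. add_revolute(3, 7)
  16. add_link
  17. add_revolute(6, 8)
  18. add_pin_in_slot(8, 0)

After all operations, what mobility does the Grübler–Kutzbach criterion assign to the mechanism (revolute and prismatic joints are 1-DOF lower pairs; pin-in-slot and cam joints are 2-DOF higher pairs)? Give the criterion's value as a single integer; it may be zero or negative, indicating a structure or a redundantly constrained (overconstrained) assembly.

ground; <1,0,0>
#1 <2,0,0>
#2 <3,0,0>
P:2↔0 J1 <3,1,0>
R:1↔0 J1 <3,2,0>
#3 <4,2,0>
P:3↔2 J1 <4,3,0>
#4 <5,3,0>
PS:4↔0 J2 <5,3,1>
#5 <6,3,1>
#6 <7,3,1>
PS:6↔2 J2 <7,3,2>
#7 <8,3,2>
PS:3↔5 J2 <8,3,3>
R:0↔7 J1 <8,4,3>
R:3↔7 J1 <8,5,3>
#8 <9,5,3>
R:6↔8 J1 <9,6,3>
PS:8↔0 J2 <9,6,4>
3×8 − 2×6 − 1×4 = 8

M = 8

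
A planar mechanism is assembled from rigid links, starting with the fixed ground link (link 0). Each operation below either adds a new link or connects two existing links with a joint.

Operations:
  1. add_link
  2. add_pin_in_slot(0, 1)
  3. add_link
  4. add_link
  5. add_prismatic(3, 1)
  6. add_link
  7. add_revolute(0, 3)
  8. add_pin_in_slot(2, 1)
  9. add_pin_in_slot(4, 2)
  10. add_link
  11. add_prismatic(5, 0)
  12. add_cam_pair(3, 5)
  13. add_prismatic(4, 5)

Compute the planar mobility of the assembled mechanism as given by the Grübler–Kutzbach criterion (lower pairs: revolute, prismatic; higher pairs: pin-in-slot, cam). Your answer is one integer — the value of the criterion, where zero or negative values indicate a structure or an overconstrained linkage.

M = 3

(L,J1,J2)=(1,0,0); link0 fixed
link1: (2,0,0)
PS 0-1 [J2]: (2,0,1)
link2: (3,0,1)
link3: (4,0,1)
P 3-1 [J1]: (4,1,1)
link4: (5,1,1)
R 0-3 [J1]: (5,2,1)
PS 2-1 [J2]: (5,2,2)
PS 4-2 [J2]: (5,2,3)
link5: (6,2,3)
P 5-0 [J1]: (6,3,3)
C 3-5 [J2]: (6,3,4)
P 4-5 [J1]: (6,4,4)
Grübler: 3·5 − 2·4 − 4 = 3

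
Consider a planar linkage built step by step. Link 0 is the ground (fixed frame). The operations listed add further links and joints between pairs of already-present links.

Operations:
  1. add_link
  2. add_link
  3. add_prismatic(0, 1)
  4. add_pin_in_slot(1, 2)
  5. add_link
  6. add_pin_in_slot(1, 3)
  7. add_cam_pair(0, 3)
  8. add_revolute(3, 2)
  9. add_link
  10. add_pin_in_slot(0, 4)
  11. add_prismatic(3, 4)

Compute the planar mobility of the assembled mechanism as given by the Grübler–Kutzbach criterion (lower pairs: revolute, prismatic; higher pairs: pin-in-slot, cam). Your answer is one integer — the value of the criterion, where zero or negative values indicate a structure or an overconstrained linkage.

M = 2

[1;0;0] (link 0 is ground)
L+ [2;0;0]
L+ [3;0;0]
P(0,1)∈J1 [3;1;0]
PS(1,2)∈J2 [3;1;1]
L+ [4;1;1]
PS(1,3)∈J2 [4;1;2]
C(0,3)∈J2 [4;1;3]
R(3,2)∈J1 [4;2;3]
L+ [5;2;3]
PS(0,4)∈J2 [5;2;4]
P(3,4)∈J1 [5;3;4]
mobility = 12 − 6 − 4 = 2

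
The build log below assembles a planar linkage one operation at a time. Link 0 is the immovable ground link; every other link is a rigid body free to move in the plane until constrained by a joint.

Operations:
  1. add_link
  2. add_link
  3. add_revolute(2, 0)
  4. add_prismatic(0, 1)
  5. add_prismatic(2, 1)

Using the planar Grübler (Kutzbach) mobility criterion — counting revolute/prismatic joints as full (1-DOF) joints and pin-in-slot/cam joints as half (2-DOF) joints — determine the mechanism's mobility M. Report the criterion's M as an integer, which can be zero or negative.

(L,J1,J2)=(1,0,0); link0 fixed
link1: (2,0,0)
link2: (3,0,0)
R 2-0 [J1]: (3,1,0)
P 0-1 [J1]: (3,2,0)
P 2-1 [J1]: (3,3,0)
Grübler: 3·2 − 2·3 − 0 = 0

M = 0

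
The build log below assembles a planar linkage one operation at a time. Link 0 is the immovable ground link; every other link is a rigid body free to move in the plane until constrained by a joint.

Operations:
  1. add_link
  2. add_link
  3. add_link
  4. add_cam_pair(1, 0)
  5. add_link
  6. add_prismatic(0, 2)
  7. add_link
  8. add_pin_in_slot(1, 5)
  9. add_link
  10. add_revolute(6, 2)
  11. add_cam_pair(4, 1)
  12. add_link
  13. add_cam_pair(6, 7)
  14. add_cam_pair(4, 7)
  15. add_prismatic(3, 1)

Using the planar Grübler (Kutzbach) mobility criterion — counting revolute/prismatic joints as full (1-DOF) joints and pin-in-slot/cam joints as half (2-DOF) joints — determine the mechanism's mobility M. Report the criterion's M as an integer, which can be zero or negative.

[1;0;0] (link 0 is ground)
L+ [2;0;0]
L+ [3;0;0]
L+ [4;0;0]
C(1,0)∈J2 [4;0;1]
L+ [5;0;1]
P(0,2)∈J1 [5;1;1]
L+ [6;1;1]
PS(1,5)∈J2 [6;1;2]
L+ [7;1;2]
R(6,2)∈J1 [7;2;2]
C(4,1)∈J2 [7;2;3]
L+ [8;2;3]
C(6,7)∈J2 [8;2;4]
C(4,7)∈J2 [8;2;5]
P(3,1)∈J1 [8;3;5]
mobility = 21 − 6 − 5 = 10

M = 10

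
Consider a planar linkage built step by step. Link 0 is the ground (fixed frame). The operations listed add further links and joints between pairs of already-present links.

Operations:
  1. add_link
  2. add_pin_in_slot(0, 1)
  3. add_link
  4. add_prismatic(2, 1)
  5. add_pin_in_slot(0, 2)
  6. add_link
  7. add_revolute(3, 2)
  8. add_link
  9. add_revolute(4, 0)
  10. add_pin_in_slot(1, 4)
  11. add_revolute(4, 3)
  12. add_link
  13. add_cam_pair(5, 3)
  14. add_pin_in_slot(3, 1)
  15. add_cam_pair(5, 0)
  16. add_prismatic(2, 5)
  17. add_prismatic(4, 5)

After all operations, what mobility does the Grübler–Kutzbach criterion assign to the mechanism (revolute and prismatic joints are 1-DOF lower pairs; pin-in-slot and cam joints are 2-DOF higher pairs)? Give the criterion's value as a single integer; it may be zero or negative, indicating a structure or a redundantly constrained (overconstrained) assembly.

M = -3

L=1 J1=0 J2=0
add link → L=2 J1=0 J2=0
PS@0,1 dof=2 J2 → L=2 J1=0 J2=1
add link → L=3 J1=0 J2=1
P@2,1 dof=1 J1 → L=3 J1=1 J2=1
PS@0,2 dof=2 J2 → L=3 J1=1 J2=2
add link → L=4 J1=1 J2=2
R@3,2 dof=1 J1 → L=4 J1=2 J2=2
add link → L=5 J1=2 J2=2
R@4,0 dof=1 J1 → L=5 J1=3 J2=2
PS@1,4 dof=2 J2 → L=5 J1=3 J2=3
R@4,3 dof=1 J1 → L=5 J1=4 J2=3
add link → L=6 J1=4 J2=3
C@5,3 dof=2 J2 → L=6 J1=4 J2=4
PS@3,1 dof=2 J2 → L=6 J1=4 J2=5
C@5,0 dof=2 J2 → L=6 J1=4 J2=6
P@2,5 dof=1 J1 → L=6 J1=5 J2=6
P@4,5 dof=1 J1 → L=6 J1=6 J2=6
M=3(L−1)−2J1−J2=3·5−2·6−6=-3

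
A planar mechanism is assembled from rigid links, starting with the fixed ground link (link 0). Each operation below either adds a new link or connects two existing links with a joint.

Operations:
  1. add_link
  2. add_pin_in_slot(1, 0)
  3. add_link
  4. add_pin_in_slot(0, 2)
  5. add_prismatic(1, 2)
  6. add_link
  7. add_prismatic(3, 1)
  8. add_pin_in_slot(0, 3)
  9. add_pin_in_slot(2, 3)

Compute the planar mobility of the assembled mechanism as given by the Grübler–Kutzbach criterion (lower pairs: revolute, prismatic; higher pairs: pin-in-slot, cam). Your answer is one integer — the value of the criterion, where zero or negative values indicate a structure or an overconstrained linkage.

M = 1

L=1 J1=0 J2=0
add link → L=2 J1=0 J2=0
PS@1,0 dof=2 J2 → L=2 J1=0 J2=1
add link → L=3 J1=0 J2=1
PS@0,2 dof=2 J2 → L=3 J1=0 J2=2
P@1,2 dof=1 J1 → L=3 J1=1 J2=2
add link → L=4 J1=1 J2=2
P@3,1 dof=1 J1 → L=4 J1=2 J2=2
PS@0,3 dof=2 J2 → L=4 J1=2 J2=3
PS@2,3 dof=2 J2 → L=4 J1=2 J2=4
M=3(L−1)−2J1−J2=3·3−2·2−4=1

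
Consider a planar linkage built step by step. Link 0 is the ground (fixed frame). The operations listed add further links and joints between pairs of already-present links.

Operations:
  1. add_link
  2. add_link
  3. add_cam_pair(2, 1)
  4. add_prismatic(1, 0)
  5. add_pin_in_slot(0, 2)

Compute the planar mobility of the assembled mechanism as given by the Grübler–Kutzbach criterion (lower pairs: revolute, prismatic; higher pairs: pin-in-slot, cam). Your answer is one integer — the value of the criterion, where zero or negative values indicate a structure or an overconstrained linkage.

L=1 J1=0 J2=0
add link → L=2 J1=0 J2=0
add link → L=3 J1=0 J2=0
C@2,1 dof=2 J2 → L=3 J1=0 J2=1
P@1,0 dof=1 J1 → L=3 J1=1 J2=1
PS@0,2 dof=2 J2 → L=3 J1=1 J2=2
M=3(L−1)−2J1−J2=3·2−2·1−2=2

M = 2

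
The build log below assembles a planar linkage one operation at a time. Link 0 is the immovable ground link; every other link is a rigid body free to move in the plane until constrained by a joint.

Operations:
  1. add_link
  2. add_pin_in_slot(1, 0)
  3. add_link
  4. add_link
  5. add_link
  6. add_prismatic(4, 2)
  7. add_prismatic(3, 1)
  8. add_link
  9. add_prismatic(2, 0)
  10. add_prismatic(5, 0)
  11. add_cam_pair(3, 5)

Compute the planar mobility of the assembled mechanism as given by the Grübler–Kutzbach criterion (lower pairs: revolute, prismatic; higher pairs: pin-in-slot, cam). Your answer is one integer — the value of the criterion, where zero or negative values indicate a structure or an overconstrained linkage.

ground; <1,0,0>
#1 <2,0,0>
PS:1↔0 J2 <2,0,1>
#2 <3,0,1>
#3 <4,0,1>
#4 <5,0,1>
P:4↔2 J1 <5,1,1>
P:3↔1 J1 <5,2,1>
#5 <6,2,1>
P:2↔0 J1 <6,3,1>
P:5↔0 J1 <6,4,1>
C:3↔5 J2 <6,4,2>
3×5 − 2×4 − 1×2 = 5

M = 5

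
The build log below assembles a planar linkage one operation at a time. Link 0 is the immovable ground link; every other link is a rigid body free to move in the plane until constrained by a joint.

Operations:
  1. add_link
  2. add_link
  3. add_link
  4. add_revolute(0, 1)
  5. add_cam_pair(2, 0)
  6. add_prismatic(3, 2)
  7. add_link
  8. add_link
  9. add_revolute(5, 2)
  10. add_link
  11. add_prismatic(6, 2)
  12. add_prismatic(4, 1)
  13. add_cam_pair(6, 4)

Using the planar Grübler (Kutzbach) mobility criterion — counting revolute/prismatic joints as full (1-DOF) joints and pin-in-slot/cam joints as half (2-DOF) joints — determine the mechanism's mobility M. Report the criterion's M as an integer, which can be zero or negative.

L=1 J1=0 J2=0
add link → L=2 J1=0 J2=0
add link → L=3 J1=0 J2=0
add link → L=4 J1=0 J2=0
R@0,1 dof=1 J1 → L=4 J1=1 J2=0
C@2,0 dof=2 J2 → L=4 J1=1 J2=1
P@3,2 dof=1 J1 → L=4 J1=2 J2=1
add link → L=5 J1=2 J2=1
add link → L=6 J1=2 J2=1
R@5,2 dof=1 J1 → L=6 J1=3 J2=1
add link → L=7 J1=3 J2=1
P@6,2 dof=1 J1 → L=7 J1=4 J2=1
P@4,1 dof=1 J1 → L=7 J1=5 J2=1
C@6,4 dof=2 J2 → L=7 J1=5 J2=2
M=3(L−1)−2J1−J2=3·6−2·5−2=6

M = 6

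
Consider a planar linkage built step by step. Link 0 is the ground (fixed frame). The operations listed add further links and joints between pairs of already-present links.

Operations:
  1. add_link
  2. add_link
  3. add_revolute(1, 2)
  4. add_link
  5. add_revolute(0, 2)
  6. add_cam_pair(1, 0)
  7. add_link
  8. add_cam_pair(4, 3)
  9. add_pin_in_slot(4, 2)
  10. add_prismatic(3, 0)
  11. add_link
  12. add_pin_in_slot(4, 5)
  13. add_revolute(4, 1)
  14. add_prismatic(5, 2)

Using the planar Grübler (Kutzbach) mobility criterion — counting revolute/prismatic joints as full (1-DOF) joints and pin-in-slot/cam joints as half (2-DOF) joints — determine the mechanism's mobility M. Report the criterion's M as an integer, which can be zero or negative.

M = 1

ground; <1,0,0>
#1 <2,0,0>
#2 <3,0,0>
R:1↔2 J1 <3,1,0>
#3 <4,1,0>
R:0↔2 J1 <4,2,0>
C:1↔0 J2 <4,2,1>
#4 <5,2,1>
C:4↔3 J2 <5,2,2>
PS:4↔2 J2 <5,2,3>
P:3↔0 J1 <5,3,3>
#5 <6,3,3>
PS:4↔5 J2 <6,3,4>
R:4↔1 J1 <6,4,4>
P:5↔2 J1 <6,5,4>
3×5 − 2×5 − 1×4 = 1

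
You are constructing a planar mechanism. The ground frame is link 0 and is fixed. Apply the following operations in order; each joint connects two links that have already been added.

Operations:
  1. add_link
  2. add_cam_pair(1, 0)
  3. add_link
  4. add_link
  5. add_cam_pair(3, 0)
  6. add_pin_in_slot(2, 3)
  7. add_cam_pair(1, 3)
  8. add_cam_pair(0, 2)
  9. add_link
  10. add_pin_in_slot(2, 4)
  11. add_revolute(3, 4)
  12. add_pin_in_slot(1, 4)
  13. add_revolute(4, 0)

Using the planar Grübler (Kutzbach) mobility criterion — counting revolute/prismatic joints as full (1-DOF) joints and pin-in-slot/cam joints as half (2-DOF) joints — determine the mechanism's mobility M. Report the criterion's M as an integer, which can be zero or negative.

L=1 J1=0 J2=0
add link → L=2 J1=0 J2=0
C@1,0 dof=2 J2 → L=2 J1=0 J2=1
add link → L=3 J1=0 J2=1
add link → L=4 J1=0 J2=1
C@3,0 dof=2 J2 → L=4 J1=0 J2=2
PS@2,3 dof=2 J2 → L=4 J1=0 J2=3
C@1,3 dof=2 J2 → L=4 J1=0 J2=4
C@0,2 dof=2 J2 → L=4 J1=0 J2=5
add link → L=5 J1=0 J2=5
PS@2,4 dof=2 J2 → L=5 J1=0 J2=6
R@3,4 dof=1 J1 → L=5 J1=1 J2=6
PS@1,4 dof=2 J2 → L=5 J1=1 J2=7
R@4,0 dof=1 J1 → L=5 J1=2 J2=7
M=3(L−1)−2J1−J2=3·4−2·2−7=1

M = 1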